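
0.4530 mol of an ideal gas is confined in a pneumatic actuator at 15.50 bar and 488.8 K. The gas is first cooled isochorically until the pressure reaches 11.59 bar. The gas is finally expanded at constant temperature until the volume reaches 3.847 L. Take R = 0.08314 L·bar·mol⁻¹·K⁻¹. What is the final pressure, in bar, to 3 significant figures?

From PV = nRT: V₁ = nRT₁/P₁ = 1.188 L.
Isochoric, so P/T is constant: V₂ = V₁; T₂ = T₁·(P₂/P₁) = 365.5 K.
T constant ⇒ Boyle's law P V = const: T₃ = T₂; P₃ = P₂·(V₂/V₃) = 3.578 bar.

P₃ ≈ 3.58 bar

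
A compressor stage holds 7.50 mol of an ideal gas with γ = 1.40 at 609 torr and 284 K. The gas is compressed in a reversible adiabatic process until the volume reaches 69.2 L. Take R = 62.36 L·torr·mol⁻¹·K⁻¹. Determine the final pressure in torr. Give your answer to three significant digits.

From PV = nRT: V₁ = nRT₁/P₁ = 218.1 L.
Reversible adiabatic, γ = 1.40: T₂ = T₁·(V₁/V₂)^(γ−1) = 449.5 K; P₂ = P₁·(V₁/V₂)^γ = 3038 torr.

P₂ ≈ 3.04e+03 torr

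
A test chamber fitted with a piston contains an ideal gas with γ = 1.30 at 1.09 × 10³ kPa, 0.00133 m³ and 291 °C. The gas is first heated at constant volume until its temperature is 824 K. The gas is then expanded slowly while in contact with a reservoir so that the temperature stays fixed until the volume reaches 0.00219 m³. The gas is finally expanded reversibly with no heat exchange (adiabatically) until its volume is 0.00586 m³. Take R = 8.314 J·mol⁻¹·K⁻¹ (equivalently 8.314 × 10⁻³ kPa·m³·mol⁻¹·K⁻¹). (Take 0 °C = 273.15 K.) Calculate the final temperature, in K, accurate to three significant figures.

T₄ ≈ 613 K

Convert: T₁ = 564.1 K.
Isochoric, so P/T is constant: V₂ = V₁; P₂ = P₁·(T₂/T₁) = 1592 kPa.
T constant ⇒ Boyle's law P V = const: T₃ = T₂; P₃ = P₂·(V₂/V₃) = 966.9 kPa.
Adiabatic (γ = 1.30), T V^(γ−1) and P V^γ constant: T₄ = T₃·(V₃/V₄)^(γ−1) = 613.3 K; P₄ = P₃·(V₃/V₄)^γ = 269.0 kPa.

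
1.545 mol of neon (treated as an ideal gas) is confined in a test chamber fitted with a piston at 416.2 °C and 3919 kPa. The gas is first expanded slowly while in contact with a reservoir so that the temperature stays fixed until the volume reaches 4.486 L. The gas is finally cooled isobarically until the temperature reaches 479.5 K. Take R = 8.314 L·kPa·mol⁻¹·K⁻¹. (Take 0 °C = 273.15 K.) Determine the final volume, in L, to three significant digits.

Convert: T₁ = 689.3 K.
From PV = nRT: V₁ = nRT₁/P₁ = 2.259 L.
Isothermal, so P V is constant: T₂ = T₁; P₂ = P₁·(V₁/V₂) = 1974 kPa.
Isobaric, so V/T is constant: P₃ = P₂; V₃ = V₂·(T₃/T₂) = 3.120 L.

V₃ ≈ 3.12 L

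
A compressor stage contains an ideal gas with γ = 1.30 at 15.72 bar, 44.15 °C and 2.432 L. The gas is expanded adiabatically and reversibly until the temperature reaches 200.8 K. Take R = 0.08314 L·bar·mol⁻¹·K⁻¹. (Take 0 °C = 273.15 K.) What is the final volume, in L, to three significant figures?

Convert: T₁ = 317.3 K.
Reversible adiabatic, γ = 1.30: P₂ = P₁·(T₂/T₁)^(γ/(γ−1)) = 2.165 bar; V₂ = V₁·(T₁/T₂)^(1/(γ−1)) = 11.18 L.

V₂ ≈ 11.2 L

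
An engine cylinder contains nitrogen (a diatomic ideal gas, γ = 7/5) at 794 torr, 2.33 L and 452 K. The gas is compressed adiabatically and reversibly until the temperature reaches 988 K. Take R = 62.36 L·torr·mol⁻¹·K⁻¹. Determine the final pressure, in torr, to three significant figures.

P₂ ≈ 1.23e+04 torr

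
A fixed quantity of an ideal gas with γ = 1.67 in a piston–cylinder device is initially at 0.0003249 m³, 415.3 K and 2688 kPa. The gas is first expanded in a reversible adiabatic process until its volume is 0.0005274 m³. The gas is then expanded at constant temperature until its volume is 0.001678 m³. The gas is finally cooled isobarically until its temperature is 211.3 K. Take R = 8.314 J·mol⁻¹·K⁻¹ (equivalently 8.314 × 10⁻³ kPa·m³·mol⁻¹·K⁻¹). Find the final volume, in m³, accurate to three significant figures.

Adiabatic (γ = 1.67), T V^(γ−1) and P V^γ constant: T₂ = T₁·(V₁/V₂)^(γ−1) = 300.2 K; P₂ = P₁·(V₁/V₂)^γ = 1197 kPa.
Isothermal, so P V is constant: T₃ = T₂; P₃ = P₂·(V₂/V₃) = 376.2 kPa.
P constant ⇒ V ∝ T: P₄ = P₃; V₄ = V₃·(T₄/T₃) = 0.001181 m³.

V₄ ≈ 0.00118 m³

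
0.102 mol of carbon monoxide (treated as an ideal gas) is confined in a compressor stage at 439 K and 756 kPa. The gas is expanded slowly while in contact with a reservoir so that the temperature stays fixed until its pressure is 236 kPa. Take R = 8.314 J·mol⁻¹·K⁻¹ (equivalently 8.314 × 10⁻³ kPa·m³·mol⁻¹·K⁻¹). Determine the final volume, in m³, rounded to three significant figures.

V₂ ≈ 0.00158 m³

From PV = nRT: V₁ = nRT₁/P₁ = 0.0004924 m³.
Isothermal, so P V is constant: T₂ = T₁; V₂ = V₁·(P₁/P₂) = 0.001577 m³.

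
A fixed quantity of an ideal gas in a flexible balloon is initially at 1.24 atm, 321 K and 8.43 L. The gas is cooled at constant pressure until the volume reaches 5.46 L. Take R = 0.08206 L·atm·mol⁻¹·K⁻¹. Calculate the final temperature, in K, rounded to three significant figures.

T₂ ≈ 208 K

P constant ⇒ V ∝ T: P₂ = P₁; T₂ = T₁·(V₂/V₁) = 207.9 K.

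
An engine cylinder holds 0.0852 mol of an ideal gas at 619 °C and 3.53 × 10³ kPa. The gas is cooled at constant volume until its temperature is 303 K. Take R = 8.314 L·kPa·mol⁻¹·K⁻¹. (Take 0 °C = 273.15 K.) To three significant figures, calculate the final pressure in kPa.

P₂ ≈ 1.20e+03 kPa

Convert: T₁ = 892.1 K.
From PV = nRT: V₁ = nRT₁/P₁ = 0.1790 L.
V constant ⇒ P ∝ T: V₂ = V₁; P₂ = P₁·(T₂/T₁) = 1199 kPa.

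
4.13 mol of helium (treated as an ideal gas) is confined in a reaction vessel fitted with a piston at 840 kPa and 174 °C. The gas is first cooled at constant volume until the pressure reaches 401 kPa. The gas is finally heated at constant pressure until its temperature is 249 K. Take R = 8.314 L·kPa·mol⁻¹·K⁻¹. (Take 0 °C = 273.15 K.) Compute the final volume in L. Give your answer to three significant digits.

V₃ ≈ 21.3 L

Convert: T₁ = 447.1 K.
From PV = nRT: V₁ = nRT₁/P₁ = 18.28 L.
Isochoric, so P/T is constant: V₂ = V₁; T₂ = T₁·(P₂/P₁) = 213.5 K.
Isobaric, so V/T is constant: P₃ = P₂; V₃ = V₂·(T₃/T₂) = 21.32 L.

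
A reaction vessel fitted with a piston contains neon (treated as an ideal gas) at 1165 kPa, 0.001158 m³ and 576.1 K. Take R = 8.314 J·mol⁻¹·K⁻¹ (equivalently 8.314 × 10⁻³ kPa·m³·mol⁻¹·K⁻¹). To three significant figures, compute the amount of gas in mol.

PV = nRT ⇒ n = PV/(RT) = (1165 × 0.001158) / (8.314 × 10⁻³ × 576.1)

n ≈ 0.282 mol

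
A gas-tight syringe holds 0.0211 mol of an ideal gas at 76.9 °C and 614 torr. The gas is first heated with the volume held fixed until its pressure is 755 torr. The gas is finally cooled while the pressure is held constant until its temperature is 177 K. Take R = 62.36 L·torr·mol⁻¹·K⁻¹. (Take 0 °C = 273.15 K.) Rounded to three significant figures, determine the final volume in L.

V₃ ≈ 0.308 L

Convert: T₁ = 350.0 K.
From PV = nRT: V₁ = nRT₁/P₁ = 0.7502 L.
Isochoric, so P/T is constant: V₂ = V₁; T₂ = T₁·(P₂/P₁) = 430.4 K.
P constant ⇒ V ∝ T: P₃ = P₂; V₃ = V₂·(T₃/T₂) = 0.3085 L.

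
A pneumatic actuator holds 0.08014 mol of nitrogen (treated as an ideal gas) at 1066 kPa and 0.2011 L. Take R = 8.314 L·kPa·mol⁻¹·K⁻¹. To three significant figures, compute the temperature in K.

T ≈ 322 K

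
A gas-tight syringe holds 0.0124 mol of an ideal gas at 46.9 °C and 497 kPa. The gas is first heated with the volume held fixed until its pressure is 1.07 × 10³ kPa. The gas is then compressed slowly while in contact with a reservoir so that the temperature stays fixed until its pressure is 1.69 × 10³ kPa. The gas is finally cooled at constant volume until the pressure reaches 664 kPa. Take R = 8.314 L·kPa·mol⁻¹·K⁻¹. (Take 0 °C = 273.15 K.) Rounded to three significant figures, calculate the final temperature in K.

Convert: T₁ = 320.0 K.
From PV = nRT: V₁ = nRT₁/P₁ = 0.06639 L.
V constant ⇒ P ∝ T: V₂ = V₁; T₂ = T₁·(P₂/P₁) = 689.0 K.
T constant ⇒ Boyle's law P V = const: T₃ = T₂; V₃ = V₂·(P₂/P₃) = 0.04203 L.
V constant ⇒ P ∝ T: V₄ = V₃; T₄ = T₃·(P₄/P₃) = 270.7 K.

T₄ ≈ 271 K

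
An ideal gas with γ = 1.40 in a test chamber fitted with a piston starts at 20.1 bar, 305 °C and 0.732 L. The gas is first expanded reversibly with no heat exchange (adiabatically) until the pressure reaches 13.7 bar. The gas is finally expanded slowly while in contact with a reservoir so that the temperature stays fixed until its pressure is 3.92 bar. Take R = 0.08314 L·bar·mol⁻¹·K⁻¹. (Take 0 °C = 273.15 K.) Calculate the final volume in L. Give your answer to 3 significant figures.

Convert: T₁ = 578.1 K.
Adiabatic (γ = 1.40), T V^(γ−1) and P V^γ constant: T₂ = T₁·(P₂/P₁)^((γ−1)/γ) = 518.2 K; V₂ = V₁·(P₁/P₂)^(1/γ) = 0.9625 L.
T constant ⇒ Boyle's law P V = const: T₃ = T₂; V₃ = V₂·(P₂/P₃) = 3.364 L.

V₃ ≈ 3.36 L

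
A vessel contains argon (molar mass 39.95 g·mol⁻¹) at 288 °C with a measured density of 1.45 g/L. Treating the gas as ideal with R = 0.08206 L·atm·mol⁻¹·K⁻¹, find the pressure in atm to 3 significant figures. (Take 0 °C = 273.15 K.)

P ≈ 1.67 atm

ρ = PM/(RT) ⇒ P = ρRT/M = (1.45 × 0.08206 × 561.1) / 39.95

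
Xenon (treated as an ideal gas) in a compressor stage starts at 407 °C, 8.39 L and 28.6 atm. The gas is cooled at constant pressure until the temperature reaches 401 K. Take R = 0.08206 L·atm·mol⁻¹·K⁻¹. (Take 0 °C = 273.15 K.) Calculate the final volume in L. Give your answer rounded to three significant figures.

Convert: T₁ = 680.1 K.
Isobaric, so V/T is constant: P₂ = P₁; V₂ = V₁·(T₂/T₁) = 4.947 L.

V₂ ≈ 4.95 L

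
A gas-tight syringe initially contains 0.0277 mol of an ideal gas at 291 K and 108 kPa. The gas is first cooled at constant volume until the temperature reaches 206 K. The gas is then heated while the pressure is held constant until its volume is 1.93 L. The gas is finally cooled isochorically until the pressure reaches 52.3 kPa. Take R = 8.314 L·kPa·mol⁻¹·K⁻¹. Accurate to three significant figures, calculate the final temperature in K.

From PV = nRT: V₁ = nRT₁/P₁ = 0.6205 L.
Isochoric, so P/T is constant: V₂ = V₁; P₂ = P₁·(T₂/T₁) = 76.45 kPa.
P constant ⇒ V ∝ T: P₃ = P₂; T₃ = T₂·(V₃/V₂) = 640.7 K.
V constant ⇒ P ∝ T: V₄ = V₃; T₄ = T₃·(P₄/P₃) = 438.3 K.

T₄ ≈ 438 K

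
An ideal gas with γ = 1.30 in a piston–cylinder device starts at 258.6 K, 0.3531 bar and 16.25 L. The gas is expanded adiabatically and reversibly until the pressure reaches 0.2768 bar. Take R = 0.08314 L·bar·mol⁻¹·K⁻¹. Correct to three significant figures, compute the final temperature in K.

Adiabatic (γ = 1.30), T V^(γ−1) and P V^γ constant: T₂ = T₁·(P₂/P₁)^((γ−1)/γ) = 244.5 K; V₂ = V₁·(P₁/P₂)^(1/γ) = 19.60 L.

T₂ ≈ 244 K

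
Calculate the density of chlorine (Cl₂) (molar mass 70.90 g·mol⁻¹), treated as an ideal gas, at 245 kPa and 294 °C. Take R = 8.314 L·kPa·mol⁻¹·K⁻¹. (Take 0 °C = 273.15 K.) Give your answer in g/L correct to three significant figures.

ρ ≈ 3.68 g/L

ρ = PM/(RT) = (245 × 70.90) / (8.314 × 567.1)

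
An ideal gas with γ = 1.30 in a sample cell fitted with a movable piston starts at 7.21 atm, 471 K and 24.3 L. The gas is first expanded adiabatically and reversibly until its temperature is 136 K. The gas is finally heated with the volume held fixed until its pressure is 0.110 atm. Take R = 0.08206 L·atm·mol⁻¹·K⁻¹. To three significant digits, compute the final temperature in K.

Adiabatic (γ = 1.30), T V^(γ−1) and P V^γ constant: P₂ = P₁·(T₂/T₁)^(γ/(γ−1)) = 0.03313 atm; V₂ = V₁·(T₁/T₂)^(1/(γ−1)) = 1527 L.
Isochoric, so P/T is constant: V₃ = V₂; T₃ = T₂·(P₃/P₂) = 451.6 K.

T₃ ≈ 452 K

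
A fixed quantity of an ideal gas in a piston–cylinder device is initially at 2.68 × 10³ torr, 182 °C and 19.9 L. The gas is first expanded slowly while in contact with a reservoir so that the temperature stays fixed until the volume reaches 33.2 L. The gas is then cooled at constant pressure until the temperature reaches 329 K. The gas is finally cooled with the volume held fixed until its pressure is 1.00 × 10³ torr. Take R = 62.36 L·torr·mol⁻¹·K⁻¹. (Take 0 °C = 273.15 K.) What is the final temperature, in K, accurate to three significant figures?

Convert: T₁ = 455.1 K.
T constant ⇒ Boyle's law P V = const: T₂ = T₁; P₂ = P₁·(V₁/V₂) = 1606 torr.
P constant ⇒ V ∝ T: P₃ = P₂; V₃ = V₂·(T₃/T₂) = 24.00 L.
Isochoric, so P/T is constant: V₄ = V₃; T₄ = T₃·(P₄/P₃) = 204.8 K.

T₄ ≈ 205 K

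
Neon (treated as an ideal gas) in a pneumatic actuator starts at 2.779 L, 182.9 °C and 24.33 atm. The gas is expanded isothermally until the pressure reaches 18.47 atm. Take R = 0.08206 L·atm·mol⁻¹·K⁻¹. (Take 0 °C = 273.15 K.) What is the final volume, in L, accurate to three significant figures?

Convert: T₁ = 456.0 K.
Isothermal, so P V is constant: T₂ = T₁; V₂ = V₁·(P₁/P₂) = 3.661 L.

V₂ ≈ 3.66 L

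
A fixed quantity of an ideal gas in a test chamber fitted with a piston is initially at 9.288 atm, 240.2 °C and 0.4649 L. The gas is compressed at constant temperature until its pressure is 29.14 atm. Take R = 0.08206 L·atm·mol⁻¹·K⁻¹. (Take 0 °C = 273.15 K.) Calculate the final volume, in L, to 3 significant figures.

V₂ ≈ 0.148 L

Convert: T₁ = 513.3 K.
Isothermal, so P V is constant: T₂ = T₁; V₂ = V₁·(P₁/P₂) = 0.1482 L.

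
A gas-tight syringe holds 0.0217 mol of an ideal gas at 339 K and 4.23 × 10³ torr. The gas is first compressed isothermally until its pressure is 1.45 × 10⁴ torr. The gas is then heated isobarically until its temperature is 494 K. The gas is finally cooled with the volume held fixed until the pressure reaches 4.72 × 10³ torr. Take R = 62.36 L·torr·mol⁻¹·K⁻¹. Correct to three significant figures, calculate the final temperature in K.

T₄ ≈ 161 K

From PV = nRT: V₁ = nRT₁/P₁ = 0.1084 L.
T constant ⇒ Boyle's law P V = const: T₂ = T₁; V₂ = V₁·(P₁/P₂) = 0.03164 L.
P constant ⇒ V ∝ T: P₃ = P₂; V₃ = V₂·(T₃/T₂) = 0.04610 L.
Isochoric, so P/T is constant: V₄ = V₃; T₄ = T₃·(P₄/P₃) = 160.8 K.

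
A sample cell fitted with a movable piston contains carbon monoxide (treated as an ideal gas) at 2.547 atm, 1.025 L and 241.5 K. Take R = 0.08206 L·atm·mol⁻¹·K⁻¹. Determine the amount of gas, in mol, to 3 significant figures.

n ≈ 0.132 mol

PV = nRT ⇒ n = PV/(RT) = (2.547 × 1.025) / (0.08206 × 241.5)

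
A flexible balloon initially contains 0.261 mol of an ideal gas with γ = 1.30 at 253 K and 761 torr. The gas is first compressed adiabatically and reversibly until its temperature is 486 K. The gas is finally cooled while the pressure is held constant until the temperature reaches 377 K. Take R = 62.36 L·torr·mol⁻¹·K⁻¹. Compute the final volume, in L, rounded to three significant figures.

V₃ ≈ 0.476 L

From PV = nRT: V₁ = nRT₁/P₁ = 5.411 L.
Adiabatic (γ = 1.30), T V^(γ−1) and P V^γ constant: P₂ = P₁·(T₂/T₁)^(γ/(γ−1)) = 1.288e+04 torr; V₂ = V₁·(T₁/T₂)^(1/(γ−1)) = 0.6141 L.
Isobaric, so V/T is constant: P₃ = P₂; V₃ = V₂·(T₃/T₂) = 0.4764 L.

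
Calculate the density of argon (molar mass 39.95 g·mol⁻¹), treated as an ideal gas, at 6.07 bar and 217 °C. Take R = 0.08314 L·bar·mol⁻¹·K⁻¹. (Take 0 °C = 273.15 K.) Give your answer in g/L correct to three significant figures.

ρ = PM/(RT) = (6.07 × 39.95) / (0.08314 × 490.1)

ρ ≈ 5.95 g/L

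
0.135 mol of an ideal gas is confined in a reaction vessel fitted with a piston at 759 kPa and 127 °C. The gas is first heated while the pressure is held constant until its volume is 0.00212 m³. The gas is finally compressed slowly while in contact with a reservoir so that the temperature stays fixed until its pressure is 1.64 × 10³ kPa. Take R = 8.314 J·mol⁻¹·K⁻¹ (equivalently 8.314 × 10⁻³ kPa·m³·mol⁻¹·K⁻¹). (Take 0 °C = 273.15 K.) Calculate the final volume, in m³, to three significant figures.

V₃ ≈ 0.000981 m³

Convert: T₁ = 400.1 K.
From PV = nRT: V₁ = nRT₁/P₁ = 0.0005917 m³.
P constant ⇒ V ∝ T: P₂ = P₁; T₂ = T₁·(V₂/V₁) = 1434 K.
Isothermal, so P V is constant: T₃ = T₂; V₃ = V₂·(P₂/P₃) = 0.0009811 m³.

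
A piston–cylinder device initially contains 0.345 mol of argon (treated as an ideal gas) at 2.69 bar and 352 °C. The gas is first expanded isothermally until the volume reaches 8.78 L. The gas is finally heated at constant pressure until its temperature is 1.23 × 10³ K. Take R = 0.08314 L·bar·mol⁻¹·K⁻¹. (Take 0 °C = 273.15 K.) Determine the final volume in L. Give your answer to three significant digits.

V₃ ≈ 17.3 L

Convert: T₁ = 625.1 K.
From PV = nRT: V₁ = nRT₁/P₁ = 6.666 L.
T constant ⇒ Boyle's law P V = const: T₂ = T₁; P₂ = P₁·(V₁/V₂) = 2.042 bar.
P constant ⇒ V ∝ T: P₃ = P₂; V₃ = V₂·(T₃/T₂) = 17.27 L.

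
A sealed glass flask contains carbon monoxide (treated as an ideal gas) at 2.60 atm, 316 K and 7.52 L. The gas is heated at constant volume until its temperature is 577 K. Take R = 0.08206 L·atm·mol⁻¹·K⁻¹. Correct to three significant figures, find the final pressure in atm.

P₂ ≈ 4.75 atm

Isochoric, so P/T is constant: V₂ = V₁; P₂ = P₁·(T₂/T₁) = 4.747 atm.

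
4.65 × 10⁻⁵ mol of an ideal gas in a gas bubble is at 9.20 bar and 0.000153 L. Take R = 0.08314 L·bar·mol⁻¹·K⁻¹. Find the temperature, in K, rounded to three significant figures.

PV = nRT ⇒ T = PV/(nR) = (9.20 × 0.000153) / (4.65e-05 × 0.08314)

T ≈ 364 K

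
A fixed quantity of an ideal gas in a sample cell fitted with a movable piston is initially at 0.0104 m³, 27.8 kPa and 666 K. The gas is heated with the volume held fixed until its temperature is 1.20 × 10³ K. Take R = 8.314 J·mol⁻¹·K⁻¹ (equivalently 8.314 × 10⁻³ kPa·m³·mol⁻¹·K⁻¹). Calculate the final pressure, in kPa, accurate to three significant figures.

V constant ⇒ P ∝ T: V₂ = V₁; P₂ = P₁·(T₂/T₁) = 50.09 kPa.

P₂ ≈ 50.1 kPa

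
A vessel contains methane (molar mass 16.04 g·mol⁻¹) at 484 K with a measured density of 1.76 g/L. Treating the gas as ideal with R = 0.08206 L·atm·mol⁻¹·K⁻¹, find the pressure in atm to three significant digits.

P ≈ 4.36 atm

ρ = PM/(RT) ⇒ P = ρRT/M = (1.76 × 0.08206 × 484.0) / 16.04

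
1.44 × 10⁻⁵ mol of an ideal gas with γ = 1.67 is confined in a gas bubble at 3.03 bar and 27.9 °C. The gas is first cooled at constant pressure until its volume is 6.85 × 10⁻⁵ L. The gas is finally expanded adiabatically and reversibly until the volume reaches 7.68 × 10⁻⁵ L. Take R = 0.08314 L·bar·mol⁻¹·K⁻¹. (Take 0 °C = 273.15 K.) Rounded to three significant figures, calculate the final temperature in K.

T₃ ≈ 161 K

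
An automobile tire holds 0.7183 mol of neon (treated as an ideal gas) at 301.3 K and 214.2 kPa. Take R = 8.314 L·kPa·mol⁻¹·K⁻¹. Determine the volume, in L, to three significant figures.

V ≈ 8.40 L

PV = nRT ⇒ V = nRT/P = (0.7183 × 8.314 × 301.3) / 214.2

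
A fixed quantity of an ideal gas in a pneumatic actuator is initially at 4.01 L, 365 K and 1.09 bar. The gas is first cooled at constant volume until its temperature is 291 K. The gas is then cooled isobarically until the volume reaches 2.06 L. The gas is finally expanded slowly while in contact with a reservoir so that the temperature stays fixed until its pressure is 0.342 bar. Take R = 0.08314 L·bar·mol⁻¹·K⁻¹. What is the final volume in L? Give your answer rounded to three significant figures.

V constant ⇒ P ∝ T: V₂ = V₁; P₂ = P₁·(T₂/T₁) = 0.8690 bar.
P constant ⇒ V ∝ T: P₃ = P₂; T₃ = T₂·(V₃/V₂) = 149.5 K.
Isothermal, so P V is constant: T₄ = T₃; V₄ = V₃·(P₃/P₄) = 5.234 L.

V₄ ≈ 5.23 L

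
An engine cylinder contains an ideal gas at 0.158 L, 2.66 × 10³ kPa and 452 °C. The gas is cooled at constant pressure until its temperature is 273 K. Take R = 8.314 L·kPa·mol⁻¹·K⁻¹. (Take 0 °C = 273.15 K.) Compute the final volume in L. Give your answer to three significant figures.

V₂ ≈ 0.0595 L

Convert: T₁ = 725.1 K.
P constant ⇒ V ∝ T: P₂ = P₁; V₂ = V₁·(T₂/T₁) = 0.05948 L.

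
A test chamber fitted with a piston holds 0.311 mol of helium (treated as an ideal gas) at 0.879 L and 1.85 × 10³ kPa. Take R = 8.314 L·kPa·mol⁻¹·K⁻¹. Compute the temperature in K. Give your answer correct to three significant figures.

T ≈ 629 K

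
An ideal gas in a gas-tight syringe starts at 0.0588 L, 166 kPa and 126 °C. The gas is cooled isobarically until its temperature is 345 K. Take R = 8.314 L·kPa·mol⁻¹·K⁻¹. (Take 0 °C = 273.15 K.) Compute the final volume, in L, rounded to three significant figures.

V₂ ≈ 0.0508 L

Convert: T₁ = 399.1 K.
P constant ⇒ V ∝ T: P₂ = P₁; V₂ = V₁·(T₂/T₁) = 0.05082 L.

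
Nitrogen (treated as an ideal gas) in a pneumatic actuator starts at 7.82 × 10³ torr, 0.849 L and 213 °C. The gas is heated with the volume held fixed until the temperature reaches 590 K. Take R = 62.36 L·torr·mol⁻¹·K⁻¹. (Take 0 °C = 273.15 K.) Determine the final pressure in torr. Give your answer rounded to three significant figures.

P₂ ≈ 9.49e+03 torr

Convert: T₁ = 486.1 K.
V constant ⇒ P ∝ T: V₂ = V₁; P₂ = P₁·(T₂/T₁) = 9490 torr.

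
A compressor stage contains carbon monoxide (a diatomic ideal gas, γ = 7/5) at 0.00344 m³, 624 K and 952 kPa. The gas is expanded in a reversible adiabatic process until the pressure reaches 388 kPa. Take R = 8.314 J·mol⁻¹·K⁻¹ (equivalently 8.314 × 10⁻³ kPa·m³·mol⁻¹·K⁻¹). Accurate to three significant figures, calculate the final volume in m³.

Adiabatic (γ = 7/5), T V^(γ−1) and P V^γ constant: T₂ = T₁·(P₂/P₁)^((γ−1)/γ) = 482.8 K; V₂ = V₁·(P₁/P₂)^(1/γ) = 0.006531 m³.

V₂ ≈ 0.00653 m³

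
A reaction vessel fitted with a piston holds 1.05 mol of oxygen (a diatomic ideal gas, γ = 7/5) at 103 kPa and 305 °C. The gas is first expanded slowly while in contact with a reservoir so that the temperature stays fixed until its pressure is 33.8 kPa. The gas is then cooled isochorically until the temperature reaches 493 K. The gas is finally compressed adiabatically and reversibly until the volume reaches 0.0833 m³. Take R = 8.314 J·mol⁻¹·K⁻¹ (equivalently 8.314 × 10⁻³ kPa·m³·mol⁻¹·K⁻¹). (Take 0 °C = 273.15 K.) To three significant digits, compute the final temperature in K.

Convert: T₁ = 578.1 K.
From PV = nRT: V₁ = nRT₁/P₁ = 0.04900 m³.
T constant ⇒ Boyle's law P V = const: T₂ = T₁; V₂ = V₁·(P₁/P₂) = 0.1493 m³.
Isochoric, so P/T is constant: V₃ = V₂; P₃ = P₂·(T₃/T₂) = 28.82 kPa.
Reversible adiabatic, γ = 7/5: T₄ = T₃·(V₃/V₄)^(γ−1) = 622.6 K; P₄ = P₃·(V₃/V₄)^γ = 65.25 kPa.

T₄ ≈ 623 K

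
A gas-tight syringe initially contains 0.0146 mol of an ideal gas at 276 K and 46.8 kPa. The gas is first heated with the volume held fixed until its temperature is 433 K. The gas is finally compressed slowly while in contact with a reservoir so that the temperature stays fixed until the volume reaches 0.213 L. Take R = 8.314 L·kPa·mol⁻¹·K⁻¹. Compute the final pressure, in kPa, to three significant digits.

P₃ ≈ 247 kPa

From PV = nRT: V₁ = nRT₁/P₁ = 0.7159 L.
Isochoric, so P/T is constant: V₂ = V₁; P₂ = P₁·(T₂/T₁) = 73.42 kPa.
Isothermal, so P V is constant: T₃ = T₂; P₃ = P₂·(V₂/V₃) = 246.8 kPa.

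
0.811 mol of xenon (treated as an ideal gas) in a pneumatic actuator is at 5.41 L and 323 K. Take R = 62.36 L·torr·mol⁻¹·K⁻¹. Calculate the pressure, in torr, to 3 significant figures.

P ≈ 3.02e+03 torr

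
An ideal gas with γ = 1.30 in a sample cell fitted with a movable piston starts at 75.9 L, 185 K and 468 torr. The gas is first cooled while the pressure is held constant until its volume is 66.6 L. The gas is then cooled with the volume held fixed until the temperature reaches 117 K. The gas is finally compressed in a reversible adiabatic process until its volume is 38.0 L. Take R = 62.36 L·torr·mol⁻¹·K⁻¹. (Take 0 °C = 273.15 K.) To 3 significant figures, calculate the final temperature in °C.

T₄ ≈ -135 °C

Isobaric, so V/T is constant: P₂ = P₁; T₂ = T₁·(V₂/V₁) = 162.3 K.
V constant ⇒ P ∝ T: V₃ = V₂; P₃ = P₂·(T₃/T₂) = 337.3 torr.
Adiabatic (γ = 1.30), T V^(γ−1) and P V^γ constant: T₄ = T₃·(V₃/V₄)^(γ−1) = 138.5 K; P₄ = P₃·(V₃/V₄)^γ = 699.6 torr.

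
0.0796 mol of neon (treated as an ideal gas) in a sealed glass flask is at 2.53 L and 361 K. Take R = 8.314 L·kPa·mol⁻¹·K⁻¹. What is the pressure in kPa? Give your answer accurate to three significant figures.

PV = nRT ⇒ P = nRT/V = (0.0796 × 8.314 × 361) / 2.53

P ≈ 94.4 kPa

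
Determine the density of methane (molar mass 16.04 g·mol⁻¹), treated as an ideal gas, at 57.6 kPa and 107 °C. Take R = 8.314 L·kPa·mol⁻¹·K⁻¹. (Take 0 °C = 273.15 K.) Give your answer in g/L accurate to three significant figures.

ρ = PM/(RT) = (57.6 × 16.04) / (8.314 × 380.1)

ρ ≈ 0.292 g/L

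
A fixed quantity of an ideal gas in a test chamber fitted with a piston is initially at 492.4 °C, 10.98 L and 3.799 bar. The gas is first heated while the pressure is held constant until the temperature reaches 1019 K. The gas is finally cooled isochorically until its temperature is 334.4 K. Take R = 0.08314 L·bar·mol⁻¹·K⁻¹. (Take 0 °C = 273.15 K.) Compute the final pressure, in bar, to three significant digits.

P₃ ≈ 1.25 bar

Convert: T₁ = 765.5 K.
P constant ⇒ V ∝ T: P₂ = P₁; V₂ = V₁·(T₂/T₁) = 14.62 L.
V constant ⇒ P ∝ T: V₃ = V₂; P₃ = P₂·(T₃/T₂) = 1.247 bar.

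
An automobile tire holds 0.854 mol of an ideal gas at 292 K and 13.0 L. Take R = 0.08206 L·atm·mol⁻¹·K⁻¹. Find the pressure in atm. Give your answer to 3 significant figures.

P ≈ 1.57 atm

PV = nRT ⇒ P = nRT/V = (0.854 × 0.08206 × 292) / 13.0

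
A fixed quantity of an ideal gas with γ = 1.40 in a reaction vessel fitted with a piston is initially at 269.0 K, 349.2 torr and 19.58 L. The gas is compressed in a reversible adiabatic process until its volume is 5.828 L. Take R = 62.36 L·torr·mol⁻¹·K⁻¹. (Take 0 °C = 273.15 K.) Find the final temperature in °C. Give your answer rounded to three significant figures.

Reversible adiabatic, γ = 1.40: T₂ = T₁·(V₁/V₂)^(γ−1) = 436.8 K; P₂ = P₁·(V₁/V₂)^γ = 1905 torr.

T₂ ≈ 164 °C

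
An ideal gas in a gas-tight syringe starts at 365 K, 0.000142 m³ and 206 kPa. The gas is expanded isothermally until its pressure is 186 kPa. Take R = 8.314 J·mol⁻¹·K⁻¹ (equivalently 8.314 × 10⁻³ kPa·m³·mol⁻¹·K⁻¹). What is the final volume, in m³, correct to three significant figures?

V₂ ≈ 0.000157 m³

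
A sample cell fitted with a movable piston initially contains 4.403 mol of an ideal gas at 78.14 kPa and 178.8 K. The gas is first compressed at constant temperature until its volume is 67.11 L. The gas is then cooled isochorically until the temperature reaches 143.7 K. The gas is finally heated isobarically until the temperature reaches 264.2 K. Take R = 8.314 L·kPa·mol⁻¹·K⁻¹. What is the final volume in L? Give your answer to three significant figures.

V₄ ≈ 123 L

From PV = nRT: V₁ = nRT₁/P₁ = 83.76 L.
T constant ⇒ Boyle's law P V = const: T₂ = T₁; P₂ = P₁·(V₁/V₂) = 97.53 kPa.
Isochoric, so P/T is constant: V₃ = V₂; P₃ = P₂·(T₃/T₂) = 78.38 kPa.
P constant ⇒ V ∝ T: P₄ = P₃; V₄ = V₃·(T₄/T₃) = 123.4 L.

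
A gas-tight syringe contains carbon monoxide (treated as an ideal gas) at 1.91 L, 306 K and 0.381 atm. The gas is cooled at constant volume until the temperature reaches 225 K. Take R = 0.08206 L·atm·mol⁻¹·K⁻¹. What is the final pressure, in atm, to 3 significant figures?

P₂ ≈ 0.280 atm

V constant ⇒ P ∝ T: V₂ = V₁; P₂ = P₁·(T₂/T₁) = 0.2801 atm.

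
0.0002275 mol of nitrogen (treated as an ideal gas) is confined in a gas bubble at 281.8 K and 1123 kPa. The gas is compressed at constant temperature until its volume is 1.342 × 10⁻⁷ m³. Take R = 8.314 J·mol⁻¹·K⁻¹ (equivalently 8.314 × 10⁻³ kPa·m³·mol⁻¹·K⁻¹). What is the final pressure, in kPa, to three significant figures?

P₂ ≈ 3.97e+03 kPa

From PV = nRT: V₁ = nRT₁/P₁ = 4.746e-07 m³.
Isothermal, so P V is constant: T₂ = T₁; P₂ = P₁·(V₁/V₂) = 3972 kPa.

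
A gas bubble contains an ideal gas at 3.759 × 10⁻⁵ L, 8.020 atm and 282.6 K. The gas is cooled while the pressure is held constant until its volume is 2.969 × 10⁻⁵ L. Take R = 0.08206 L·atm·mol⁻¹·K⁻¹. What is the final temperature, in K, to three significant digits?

Isobaric, so V/T is constant: P₂ = P₁; T₂ = T₁·(V₂/V₁) = 223.2 K.

T₂ ≈ 223 K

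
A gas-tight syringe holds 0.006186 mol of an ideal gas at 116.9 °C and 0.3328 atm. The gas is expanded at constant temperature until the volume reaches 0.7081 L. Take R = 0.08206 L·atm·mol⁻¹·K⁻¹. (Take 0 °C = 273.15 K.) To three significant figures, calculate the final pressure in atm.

P₂ ≈ 0.280 atm

Convert: T₁ = 390.0 K.
From PV = nRT: V₁ = nRT₁/P₁ = 0.5949 L.
T constant ⇒ Boyle's law P V = const: T₂ = T₁; P₂ = P₁·(V₁/V₂) = 0.2796 atm.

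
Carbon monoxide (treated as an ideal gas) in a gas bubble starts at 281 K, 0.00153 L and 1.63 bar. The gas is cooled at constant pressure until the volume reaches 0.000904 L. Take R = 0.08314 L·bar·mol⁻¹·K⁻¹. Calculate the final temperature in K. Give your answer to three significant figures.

P constant ⇒ V ∝ T: P₂ = P₁; T₂ = T₁·(V₂/V₁) = 166.0 K.

T₂ ≈ 166 K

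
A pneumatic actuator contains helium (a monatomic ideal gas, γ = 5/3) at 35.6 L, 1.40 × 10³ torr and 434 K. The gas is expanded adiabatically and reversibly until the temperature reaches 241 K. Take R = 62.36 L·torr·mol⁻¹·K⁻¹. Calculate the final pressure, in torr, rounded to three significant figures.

Reversible adiabatic, γ = 5/3: P₂ = P₁·(T₂/T₁)^(γ/(γ−1)) = 321.7 torr; V₂ = V₁·(T₁/T₂)^(1/(γ−1)) = 86.03 L.

P₂ ≈ 322 torr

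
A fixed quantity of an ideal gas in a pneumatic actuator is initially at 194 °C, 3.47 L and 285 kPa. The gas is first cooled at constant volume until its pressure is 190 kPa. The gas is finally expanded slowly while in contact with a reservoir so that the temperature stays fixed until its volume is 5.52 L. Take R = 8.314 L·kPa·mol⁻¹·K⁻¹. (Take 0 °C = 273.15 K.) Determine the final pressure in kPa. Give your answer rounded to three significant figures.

Convert: T₁ = 467.1 K.
Isochoric, so P/T is constant: V₂ = V₁; T₂ = T₁·(P₂/P₁) = 311.4 K.
T constant ⇒ Boyle's law P V = const: T₃ = T₂; P₃ = P₂·(V₂/V₃) = 119.4 kPa.

P₃ ≈ 119 kPa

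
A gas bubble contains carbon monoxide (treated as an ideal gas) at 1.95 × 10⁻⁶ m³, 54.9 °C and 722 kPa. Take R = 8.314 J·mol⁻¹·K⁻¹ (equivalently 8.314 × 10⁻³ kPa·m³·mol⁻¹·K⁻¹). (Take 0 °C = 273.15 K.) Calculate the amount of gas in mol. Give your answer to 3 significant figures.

Convert: T = 328.05 K.
PV = nRT ⇒ n = PV/(RT) = (722 × 1.95e-06) / (8.314 × 10⁻³ × 328.05)

n ≈ 0.000516 mol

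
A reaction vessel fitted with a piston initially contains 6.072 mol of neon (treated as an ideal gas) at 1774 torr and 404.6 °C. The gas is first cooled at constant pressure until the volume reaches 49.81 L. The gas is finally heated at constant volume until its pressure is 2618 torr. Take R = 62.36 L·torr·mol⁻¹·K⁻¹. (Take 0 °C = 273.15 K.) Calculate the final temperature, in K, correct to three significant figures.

Convert: T₁ = 677.8 K.
From PV = nRT: V₁ = nRT₁/P₁ = 144.7 L.
P constant ⇒ V ∝ T: P₂ = P₁; T₂ = T₁·(V₂/V₁) = 233.4 K.
V constant ⇒ P ∝ T: V₃ = V₂; T₃ = T₂·(P₃/P₂) = 344.4 K.

T₃ ≈ 344 K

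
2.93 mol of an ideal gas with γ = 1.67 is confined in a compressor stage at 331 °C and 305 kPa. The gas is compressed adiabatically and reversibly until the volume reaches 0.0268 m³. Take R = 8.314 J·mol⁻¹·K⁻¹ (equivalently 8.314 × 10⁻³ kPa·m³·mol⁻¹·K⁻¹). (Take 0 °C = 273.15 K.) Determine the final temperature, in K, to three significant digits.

T₂ ≈ 896 K

Convert: T₁ = 604.1 K.
From PV = nRT: V₁ = nRT₁/P₁ = 0.04825 m³.
Adiabatic (γ = 1.67), T V^(γ−1) and P V^γ constant: T₂ = T₁·(V₁/V₂)^(γ−1) = 895.9 K; P₂ = P₁·(V₁/V₂)^γ = 814.3 kPa.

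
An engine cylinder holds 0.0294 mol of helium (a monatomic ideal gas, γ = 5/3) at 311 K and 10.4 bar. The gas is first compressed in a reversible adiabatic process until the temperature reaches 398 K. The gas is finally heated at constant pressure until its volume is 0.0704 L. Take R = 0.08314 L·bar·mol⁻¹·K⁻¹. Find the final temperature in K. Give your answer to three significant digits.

T₃ ≈ 555 K

From PV = nRT: V₁ = nRT₁/P₁ = 0.07309 L.
Reversible adiabatic, γ = 5/3: P₂ = P₁·(T₂/T₁)^(γ/(γ−1)) = 19.27 bar; V₂ = V₁·(T₁/T₂)^(1/(γ−1)) = 0.05049 L.
Isobaric, so V/T is constant: P₃ = P₂; T₃ = T₂·(V₃/V₂) = 555.0 K.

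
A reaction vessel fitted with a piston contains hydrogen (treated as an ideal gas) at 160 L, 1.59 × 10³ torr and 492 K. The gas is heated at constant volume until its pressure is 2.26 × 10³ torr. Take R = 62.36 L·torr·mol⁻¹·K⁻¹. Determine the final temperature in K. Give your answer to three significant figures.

V constant ⇒ P ∝ T: V₂ = V₁; T₂ = T₁·(P₂/P₁) = 699.3 K.

T₂ ≈ 699 K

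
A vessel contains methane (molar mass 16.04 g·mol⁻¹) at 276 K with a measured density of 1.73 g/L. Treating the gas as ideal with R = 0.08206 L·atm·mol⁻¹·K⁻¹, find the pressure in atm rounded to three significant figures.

ρ = PM/(RT) ⇒ P = ρRT/M = (1.73 × 0.08206 × 276.0) / 16.04

P ≈ 2.44 atm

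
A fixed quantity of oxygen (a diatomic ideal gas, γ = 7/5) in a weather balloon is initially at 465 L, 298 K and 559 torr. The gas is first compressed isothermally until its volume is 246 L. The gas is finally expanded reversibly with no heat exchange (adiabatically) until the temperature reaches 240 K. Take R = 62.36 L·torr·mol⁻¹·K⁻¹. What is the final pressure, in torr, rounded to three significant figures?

Isothermal, so P V is constant: T₂ = T₁; P₂ = P₁·(V₁/V₂) = 1057 torr.
Reversible adiabatic, γ = 7/5: P₃ = P₂·(T₃/T₂)^(γ/(γ−1)) = 495.3 torr; V₃ = V₂·(T₂/T₃)^(1/(γ−1)) = 422.6 L.

P₃ ≈ 495 torr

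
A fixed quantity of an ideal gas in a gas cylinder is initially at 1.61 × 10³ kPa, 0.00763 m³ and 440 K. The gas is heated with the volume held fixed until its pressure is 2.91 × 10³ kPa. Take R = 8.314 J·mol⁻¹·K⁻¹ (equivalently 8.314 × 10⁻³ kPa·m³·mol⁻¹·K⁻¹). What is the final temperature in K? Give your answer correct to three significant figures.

V constant ⇒ P ∝ T: V₂ = V₁; T₂ = T₁·(P₂/P₁) = 795.3 K.

T₂ ≈ 795 K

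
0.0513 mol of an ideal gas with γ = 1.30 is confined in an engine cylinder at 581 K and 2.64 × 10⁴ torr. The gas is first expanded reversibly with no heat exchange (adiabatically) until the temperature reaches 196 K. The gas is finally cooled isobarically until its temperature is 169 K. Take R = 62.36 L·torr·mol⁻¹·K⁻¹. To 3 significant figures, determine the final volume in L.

From PV = nRT: V₁ = nRT₁/P₁ = 0.07040 L.
Reversible adiabatic, γ = 1.30: P₂ = P₁·(T₂/T₁)^(γ/(γ−1)) = 238.0 torr; V₂ = V₁·(T₁/T₂)^(1/(γ−1)) = 2.634 L.
P constant ⇒ V ∝ T: P₃ = P₂; V₃ = V₂·(T₃/T₂) = 2.271 L.

V₃ ≈ 2.27 L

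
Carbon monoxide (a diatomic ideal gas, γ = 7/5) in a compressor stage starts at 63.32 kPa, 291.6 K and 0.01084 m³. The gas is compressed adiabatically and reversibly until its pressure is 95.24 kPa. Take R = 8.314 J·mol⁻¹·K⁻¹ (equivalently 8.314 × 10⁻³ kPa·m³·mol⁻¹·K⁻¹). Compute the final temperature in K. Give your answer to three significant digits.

T₂ ≈ 328 K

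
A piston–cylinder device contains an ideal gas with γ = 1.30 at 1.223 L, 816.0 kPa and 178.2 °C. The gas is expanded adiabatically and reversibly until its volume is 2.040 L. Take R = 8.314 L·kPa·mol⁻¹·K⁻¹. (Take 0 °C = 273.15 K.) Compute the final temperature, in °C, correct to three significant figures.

T₂ ≈ 114 °C

Convert: T₁ = 451.3 K.
Adiabatic (γ = 1.30), T V^(γ−1) and P V^γ constant: T₂ = T₁·(V₁/V₂)^(γ−1) = 387.1 K; P₂ = P₁·(V₁/V₂)^γ = 419.6 kPa.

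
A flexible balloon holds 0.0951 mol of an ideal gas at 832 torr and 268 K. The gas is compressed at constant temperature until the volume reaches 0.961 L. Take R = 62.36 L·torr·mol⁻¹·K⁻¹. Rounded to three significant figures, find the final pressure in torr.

P₂ ≈ 1.65e+03 torr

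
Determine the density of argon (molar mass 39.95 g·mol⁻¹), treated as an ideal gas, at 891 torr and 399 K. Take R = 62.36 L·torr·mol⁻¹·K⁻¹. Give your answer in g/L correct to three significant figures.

ρ = PM/(RT) = (891 × 39.95) / (62.36 × 399.0)

ρ ≈ 1.43 g/L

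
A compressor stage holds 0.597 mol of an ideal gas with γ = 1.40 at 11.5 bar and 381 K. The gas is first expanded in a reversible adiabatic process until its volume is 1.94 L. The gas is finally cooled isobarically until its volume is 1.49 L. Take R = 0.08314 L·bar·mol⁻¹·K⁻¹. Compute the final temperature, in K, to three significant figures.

T₃ ≈ 274 K

From PV = nRT: V₁ = nRT₁/P₁ = 1.644 L.
Adiabatic (γ = 1.40), T V^(γ−1) and P V^γ constant: T₂ = T₁·(V₁/V₂)^(γ−1) = 356.6 K; P₂ = P₁·(V₁/V₂)^γ = 9.124 bar.
P constant ⇒ V ∝ T: P₃ = P₂; T₃ = T₂·(V₃/V₂) = 273.9 K.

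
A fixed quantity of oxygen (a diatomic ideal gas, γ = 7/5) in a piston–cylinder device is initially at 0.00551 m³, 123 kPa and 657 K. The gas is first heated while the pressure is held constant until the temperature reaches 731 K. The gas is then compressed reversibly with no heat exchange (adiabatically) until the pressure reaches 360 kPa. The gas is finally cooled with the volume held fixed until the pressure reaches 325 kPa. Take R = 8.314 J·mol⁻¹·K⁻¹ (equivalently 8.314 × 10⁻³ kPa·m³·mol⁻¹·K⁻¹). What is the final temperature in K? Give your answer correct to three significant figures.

Isobaric, so V/T is constant: P₂ = P₁; V₂ = V₁·(T₂/T₁) = 0.006131 m³.
Adiabatic (γ = 7/5), T V^(γ−1) and P V^γ constant: T₃ = T₂·(P₃/P₂)^((γ−1)/γ) = 993.5 K; V₃ = V₂·(P₂/P₃)^(1/γ) = 0.002847 m³.
V constant ⇒ P ∝ T: V₄ = V₃; T₄ = T₃·(P₄/P₃) = 896.9 K.

T₄ ≈ 897 K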